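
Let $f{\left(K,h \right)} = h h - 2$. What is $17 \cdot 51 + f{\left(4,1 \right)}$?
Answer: $866$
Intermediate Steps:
$f{\left(K,h \right)} = -2 + h^{2}$ ($f{\left(K,h \right)} = h^{2} - 2 = -2 + h^{2}$)
$17 \cdot 51 + f{\left(4,1 \right)} = 17 \cdot 51 - \left(2 - 1^{2}\right) = 867 + \left(-2 + 1\right) = 867 - 1 = 866$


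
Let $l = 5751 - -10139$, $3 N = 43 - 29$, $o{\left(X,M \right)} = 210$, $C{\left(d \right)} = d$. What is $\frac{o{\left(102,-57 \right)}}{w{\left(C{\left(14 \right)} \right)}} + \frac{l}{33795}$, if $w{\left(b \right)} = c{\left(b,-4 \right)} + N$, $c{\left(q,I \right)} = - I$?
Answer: $\frac{2170399}{87867} \approx 24.701$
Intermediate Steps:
$N = \frac{14}{3}$ ($N = \frac{43 - 29}{3} = \frac{1}{3} \cdot 14 = \frac{14}{3} \approx 4.6667$)
$l = 15890$ ($l = 5751 + 10139 = 15890$)
$w{\left(b \right)} = \frac{26}{3}$ ($w{\left(b \right)} = \left(-1\right) \left(-4\right) + \frac{14}{3} = 4 + \frac{14}{3} = \frac{26}{3}$)
$\frac{o{\left(102,-57 \right)}}{w{\left(C{\left(14 \right)} \right)}} + \frac{l}{33795} = \frac{210}{\frac{26}{3}} + \frac{15890}{33795} = 210 \cdot \frac{3}{26} + 15890 \cdot \frac{1}{33795} = \frac{315}{13} + \frac{3178}{6759} = \frac{2170399}{87867}$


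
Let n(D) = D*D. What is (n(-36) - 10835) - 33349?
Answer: -42888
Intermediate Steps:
n(D) = D²
(n(-36) - 10835) - 33349 = ((-36)² - 10835) - 33349 = (1296 - 10835) - 33349 = -9539 - 33349 = -42888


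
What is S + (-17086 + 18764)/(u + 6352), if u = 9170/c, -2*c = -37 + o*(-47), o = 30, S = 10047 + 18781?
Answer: 132749599209/4604842 ≈ 28828.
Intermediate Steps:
S = 28828
c = 1447/2 (c = -(-37 + 30*(-47))/2 = -(-37 - 1410)/2 = -1/2*(-1447) = 1447/2 ≈ 723.50)
u = 18340/1447 (u = 9170/(1447/2) = 9170*(2/1447) = 18340/1447 ≈ 12.674)
S + (-17086 + 18764)/(u + 6352) = 28828 + (-17086 + 18764)/(18340/1447 + 6352) = 28828 + 1678/(9209684/1447) = 28828 + 1678*(1447/9209684) = 28828 + 1214033/4604842 = 132749599209/4604842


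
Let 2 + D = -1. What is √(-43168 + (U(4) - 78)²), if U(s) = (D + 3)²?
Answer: 2*I*√9271 ≈ 192.57*I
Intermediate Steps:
D = -3 (D = -2 - 1 = -3)
U(s) = 0 (U(s) = (-3 + 3)² = 0² = 0)
√(-43168 + (U(4) - 78)²) = √(-43168 + (0 - 78)²) = √(-43168 + (-78)²) = √(-43168 + 6084) = √(-37084) = 2*I*√9271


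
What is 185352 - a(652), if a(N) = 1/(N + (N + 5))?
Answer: 242625767/1309 ≈ 1.8535e+5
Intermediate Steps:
a(N) = 1/(5 + 2*N) (a(N) = 1/(N + (5 + N)) = 1/(5 + 2*N))
185352 - a(652) = 185352 - 1/(5 + 2*652) = 185352 - 1/(5 + 1304) = 185352 - 1/1309 = 242625767/1309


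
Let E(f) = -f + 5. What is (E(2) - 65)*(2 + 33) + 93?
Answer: -2077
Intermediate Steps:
E(f) = 5 - f
(E(2) - 65)*(2 + 33) + 93 = ((5 - 1*2) - 65)*(2 + 33) + 93 = ((5 - 2) - 65)*35 + 93 = (3 - 65)*35 + 93 = -62*35 + 93 = -2170 + 93 = -2077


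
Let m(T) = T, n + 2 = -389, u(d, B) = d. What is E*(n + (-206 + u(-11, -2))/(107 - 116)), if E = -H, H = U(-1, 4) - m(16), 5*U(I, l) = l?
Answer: -250952/45 ≈ -5576.7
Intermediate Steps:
U(I, l) = l/5
n = -391 (n = -2 - 389 = -391)
H = -76/5 (H = (⅕)*4 - 1*16 = ⅘ - 16 = -76/5 ≈ -15.200)
E = 76/5 (E = -1*(-76/5) = 76/5 ≈ 15.200)
E*(n + (-206 + u(-11, -2))/(107 - 116)) = 76*(-391 + (-206 - 11)/(107 - 116))/5 = 76*(-391 - 217/(-9))/5 = 76*(-391 - 217*(-⅑))/5 = 76*(-391 + 217/9)/5 = (76/5)*(-3302/9) = -250952/45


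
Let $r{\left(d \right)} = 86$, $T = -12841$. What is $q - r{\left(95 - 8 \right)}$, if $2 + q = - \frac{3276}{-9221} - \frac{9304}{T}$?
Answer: $- \frac{10291944468}{118406861} \approx -86.92$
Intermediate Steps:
$q = - \frac{108954422}{118406861}$ ($q = -2 - \left(- \frac{9304}{12841} - \frac{3276}{9221}\right) = -2 - - \frac{127859300}{118406861} = -2 + \left(\frac{3276}{9221} + \frac{9304}{12841}\right) = -2 + \frac{127859300}{118406861} = - \frac{108954422}{118406861} \approx -0.92017$)
$q - r{\left(95 - 8 \right)} = - \frac{108954422}{118406861} - 86 = - \frac{10291944468}{118406861}$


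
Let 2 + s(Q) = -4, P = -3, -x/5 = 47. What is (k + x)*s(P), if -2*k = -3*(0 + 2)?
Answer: 1392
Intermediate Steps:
x = -235 (x = -5*47 = -235)
s(Q) = -6 (s(Q) = -2 - 4 = -6)
k = 3 (k = -(-3)*(0 + 2)/2 = -(-3)*2/2 = -½*(-6) = 3)
(k + x)*s(P) = (3 - 235)*(-6) = -232*(-6) = 1392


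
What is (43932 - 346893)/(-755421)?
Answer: 100987/251807 ≈ 0.40105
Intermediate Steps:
(43932 - 346893)/(-755421) = -302961*(-1/755421) = 100987/251807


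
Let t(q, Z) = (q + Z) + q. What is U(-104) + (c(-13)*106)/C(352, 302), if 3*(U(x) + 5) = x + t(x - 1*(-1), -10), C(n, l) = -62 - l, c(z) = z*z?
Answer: -6757/42 ≈ -160.88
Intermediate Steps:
c(z) = z²
t(q, Z) = Z + 2*q (t(q, Z) = (Z + q) + q = Z + 2*q)
U(x) = -23/3 + x (U(x) = -5 + (x + (-10 + 2*(x - 1*(-1))))/3 = -5 + (x + (-10 + 2*(x + 1)))/3 = -5 + (x + (-10 + 2*(1 + x)))/3 = -5 + (x + (-10 + (2 + 2*x)))/3 = -5 + (x + (-8 + 2*x))/3 = -5 + (-8 + 3*x)/3 = -5 + (-8/3 + x) = -23/3 + x)
U(-104) + (c(-13)*106)/C(352, 302) = (-23/3 - 104) + ((-13)²*106)/(-62 - 1*302) = -335/3 + (169*106)/(-62 - 302) = -335/3 + 17914/(-364) = -335/3 + 17914*(-1/364) = -335/3 - 689/14 = -6757/42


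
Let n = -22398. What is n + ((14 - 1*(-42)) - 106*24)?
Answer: -24886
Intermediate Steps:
n + ((14 - 1*(-42)) - 106*24) = -22398 + ((14 - 1*(-42)) - 106*24) = -22398 + ((14 + 42) - 2544) = -22398 + (56 - 2544) = -22398 - 2488 = -24886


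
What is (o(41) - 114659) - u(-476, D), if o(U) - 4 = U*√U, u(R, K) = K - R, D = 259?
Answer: -115390 + 41*√41 ≈ -1.1513e+5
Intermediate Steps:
o(U) = 4 + U^(3/2) (o(U) = 4 + U*√U = 4 + U^(3/2))
(o(41) - 114659) - u(-476, D) = ((4 + 41^(3/2)) - 114659) - (259 - 1*(-476)) = ((4 + 41*√41) - 114659) - (259 + 476) = (-114655 + 41*√41) - 1*735 = (-114655 + 41*√41) - 735 = -115390 + 41*√41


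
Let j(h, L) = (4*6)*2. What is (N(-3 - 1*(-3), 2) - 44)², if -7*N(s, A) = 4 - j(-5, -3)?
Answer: 69696/49 ≈ 1422.4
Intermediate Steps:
j(h, L) = 48 (j(h, L) = 24*2 = 48)
N(s, A) = 44/7 (N(s, A) = -(4 - 1*48)/7 = -(4 - 48)/7 = -⅐*(-44) = 44/7)
(N(-3 - 1*(-3), 2) - 44)² = (44/7 - 44)² = (-264/7)² = 69696/49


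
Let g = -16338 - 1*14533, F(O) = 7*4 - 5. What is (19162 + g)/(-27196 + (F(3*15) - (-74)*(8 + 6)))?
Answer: 11709/26137 ≈ 0.44799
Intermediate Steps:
F(O) = 23 (F(O) = 28 - 5 = 23)
g = -30871 (g = -16338 - 14533 = -30871)
(19162 + g)/(-27196 + (F(3*15) - (-74)*(8 + 6))) = (19162 - 30871)/(-27196 + (23 - (-74)*(8 + 6))) = -11709/(-27196 + (23 - (-74)*14)) = -11709/(-27196 + (23 - 1*(-1036))) = -11709/(-27196 + (23 + 1036)) = -11709/(-27196 + 1059) = -11709/(-26137) = -11709*(-1/26137) = 11709/26137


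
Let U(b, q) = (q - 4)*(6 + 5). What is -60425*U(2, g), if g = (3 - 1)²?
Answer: 0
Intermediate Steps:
g = 4 (g = 2² = 4)
U(b, q) = -44 + 11*q (U(b, q) = (-4 + q)*11 = -44 + 11*q)
-60425*U(2, g) = -60425*(-44 + 11*4) = -60425*(-44 + 44) = -60425*0 = 0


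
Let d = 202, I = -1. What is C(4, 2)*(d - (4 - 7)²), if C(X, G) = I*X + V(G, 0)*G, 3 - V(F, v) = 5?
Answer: -1544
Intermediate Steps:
V(F, v) = -2 (V(F, v) = 3 - 1*5 = 3 - 5 = -2)
C(X, G) = -X - 2*G
C(4, 2)*(d - (4 - 7)²) = (-1*4 - 2*2)*(202 - (4 - 7)²) = (-4 - 4)*(202 - 1*(-3)²) = -8*(202 - 1*9) = -8*(202 - 9) = -8*193 = -1544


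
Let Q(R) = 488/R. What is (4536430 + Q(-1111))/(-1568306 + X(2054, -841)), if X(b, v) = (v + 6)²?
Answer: -5039973242/967770991 ≈ -5.2078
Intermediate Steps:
X(b, v) = (6 + v)²
(4536430 + Q(-1111))/(-1568306 + X(2054, -841)) = (4536430 + 488/(-1111))/(-1568306 + (6 - 841)²) = (4536430 + 488*(-1/1111))/(-1568306 + (-835)²) = (4536430 - 488/1111)/(-1568306 + 697225) = (5039973242/1111)/(-871081) = (5039973242/1111)*(-1/871081) = -5039973242/967770991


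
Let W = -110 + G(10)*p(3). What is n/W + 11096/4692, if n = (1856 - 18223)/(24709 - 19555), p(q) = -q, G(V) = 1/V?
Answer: 2660298683/1111390521 ≈ 2.3937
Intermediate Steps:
W = -1103/10 (W = -110 + (-1*3)/10 = -110 + (1/10)*(-3) = -110 - 3/10 = -1103/10 ≈ -110.30)
n = -16367/5154 ≈ -3.1756
n/W + 11096/4692 = -16367/(5154*(-1103/10)) + 11096/4692 = -16367/5154*(-10/1103) + 11096*(1/4692) = 81835/2842431 + 2774/1173 = 2660298683/1111390521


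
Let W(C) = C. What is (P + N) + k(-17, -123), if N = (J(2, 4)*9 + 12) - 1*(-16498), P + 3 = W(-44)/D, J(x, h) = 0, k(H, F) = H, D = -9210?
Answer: 75936472/4605 ≈ 16490.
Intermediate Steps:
P = -13793/4605 (P = -3 - 44/(-9210) = -3 - 44*(-1/9210) = -3 + 22/4605 = -13793/4605 ≈ -2.9952)
N = 16510 (N = (0*9 + 12) - 1*(-16498) = (0 + 12) + 16498 = 12 + 16498 = 16510)
(P + N) + k(-17, -123) = (-13793/4605 + 16510) - 17 = 76014757/4605 - 17 = 75936472/4605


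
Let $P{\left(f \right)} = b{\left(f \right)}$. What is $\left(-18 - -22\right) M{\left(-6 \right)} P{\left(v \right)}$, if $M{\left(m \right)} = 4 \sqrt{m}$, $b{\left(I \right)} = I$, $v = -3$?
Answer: $- 48 i \sqrt{6} \approx - 117.58 i$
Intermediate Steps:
$P{\left(f \right)} = f$
$\left(-18 - -22\right) M{\left(-6 \right)} P{\left(v \right)} = \left(-18 - -22\right) 4 \sqrt{-6} \left(-3\right) = \left(-18 + 22\right) 4 i \sqrt{6} \left(-3\right) = 4 \cdot 4 i \sqrt{6} \left(-3\right) = 16 i \sqrt{6} \left(-3\right) = - 48 i \sqrt{6}$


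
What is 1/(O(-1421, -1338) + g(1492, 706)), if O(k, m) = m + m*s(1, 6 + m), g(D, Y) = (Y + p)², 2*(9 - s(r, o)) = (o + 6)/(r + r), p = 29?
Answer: 1/83298 ≈ 1.2005e-5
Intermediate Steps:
s(r, o) = 9 - (6 + o)/(4*r) (s(r, o) = 9 - (o + 6)/(2*(r + r)) = 9 - (6 + o)/(2*(2*r)) = 9 - (6 + o)*1/(2*r)/2 = 9 - (6 + o)/(4*r))
g(D, Y) = (29 + Y)² (g(D, Y) = (Y + 29)² = (29 + Y)²)
O(k, m) = m + m*(6 - m/4) (O(k, m) = m + m*((¼)*(-6 - (6 + m) + 36*1)/1) = m + m*((¼)*1*(-6 + (-6 - m) + 36)) = m + m*((¼)*1*(24 - m)) = m + m*(6 - m/4))
1/(O(-1421, -1338) + g(1492, 706)) = 1/((¼)*(-1338)*(28 - 1*(-1338)) + (29 + 706)²) = 1/((¼)*(-1338)*(28 + 1338) + 735²) = 1/((¼)*(-1338)*1366 + 540225) = 1/(-456927 + 540225) = 1/83298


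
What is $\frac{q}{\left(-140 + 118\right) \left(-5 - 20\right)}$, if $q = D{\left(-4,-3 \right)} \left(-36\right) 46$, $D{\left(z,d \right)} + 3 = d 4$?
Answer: $\frac{2484}{55} \approx 45.164$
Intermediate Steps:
$D{\left(z,d \right)} = -3 + 4 d$ ($D{\left(z,d \right)} = -3 + d 4 = -3 + 4 d$)
$q = 24840$ ($q = \left(-3 + 4 \left(-3\right)\right) \left(-36\right) 46 = \left(-3 - 12\right) \left(-36\right) 46 = \left(-15\right) \left(-36\right) 46 = 540 \cdot 46 = 24840$)
$\frac{q}{\left(-140 + 118\right) \left(-5 - 20\right)} = \frac{24840}{\left(-140 + 118\right) \left(-5 - 20\right)} = \frac{24840}{\left(-22\right) \left(-5 - 20\right)} = \frac{24840}{\left(-22\right) \left(-25\right)} = \frac{24840}{550} = 24840 \cdot \frac{1}{550} = \frac{2484}{55}$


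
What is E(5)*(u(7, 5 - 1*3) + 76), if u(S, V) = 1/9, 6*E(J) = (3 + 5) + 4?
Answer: 1370/9 ≈ 152.22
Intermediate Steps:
E(J) = 2 (E(J) = ((3 + 5) + 4)/6 = (8 + 4)/6 = (⅙)*12 = 2)
u(S, V) = ⅑ (u(S, V) = 1*(⅑) = ⅑)
E(5)*(u(7, 5 - 1*3) + 76) = 2*(⅑ + 76) = 2*(685/9) = 1370/9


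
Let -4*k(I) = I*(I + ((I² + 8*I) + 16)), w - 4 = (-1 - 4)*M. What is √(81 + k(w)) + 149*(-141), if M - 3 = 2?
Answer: -21009 + 4*√93 ≈ -20970.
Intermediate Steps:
M = 5 (M = 3 + 2 = 5)
w = -21 (w = 4 + (-1 - 4)*5 = 4 - 5*5 = 4 - 25 = -21)
k(I) = -I*(16 + I² + 9*I)/4 (k(I) = -I*(I + ((I² + 8*I) + 16))/4 = -I*(I + (16 + I² + 8*I))/4 = -I*(16 + I² + 9*I)/4)
√(81 + k(w)) + 149*(-141) = √(81 - ¼*(-21)*(16 + (-21)² + 9*(-21))) + 149*(-141) = √(81 - ¼*(-21)*(16 + 441 - 189)) - 21009 = √(81 - ¼*(-21)*268) - 21009 = √(81 + 1407) - 21009 = √1488 - 21009 = 4*√93 - 21009 = -21009 + 4*√93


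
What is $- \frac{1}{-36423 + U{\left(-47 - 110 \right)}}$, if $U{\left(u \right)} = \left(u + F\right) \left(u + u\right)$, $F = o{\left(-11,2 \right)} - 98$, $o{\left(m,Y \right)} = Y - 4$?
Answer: $- \frac{1}{44275} \approx -2.2586 \cdot 10^{-5}$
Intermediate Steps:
$o{\left(m,Y \right)} = -4 + Y$
$F = -100$ ($F = \left(-4 + 2\right) - 98 = -2 - 98 = -100$)
$U{\left(u \right)} = 2 u \left(-100 + u\right)$ ($U{\left(u \right)} = \left(u - 100\right) \left(u + u\right) = \left(-100 + u\right) 2 u = 2 u \left(-100 + u\right)$)
$- \frac{1}{-36423 + U{\left(-47 - 110 \right)}} = - \frac{1}{-36423 + 2 \left(-47 - 110\right) \left(-100 - 157\right)} = - \frac{1}{-36423 + 2 \left(-157\right) \left(-100 - 157\right)} = - \frac{1}{-36423 + 2 \left(-157\right) \left(-257\right)} = - \frac{1}{-36423 + 80698} = - \frac{1}{44275}$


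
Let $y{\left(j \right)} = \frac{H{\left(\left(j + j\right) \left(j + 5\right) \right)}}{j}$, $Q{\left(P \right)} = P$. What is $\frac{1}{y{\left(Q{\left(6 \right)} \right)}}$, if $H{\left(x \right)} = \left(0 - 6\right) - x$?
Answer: $- \frac{1}{23} \approx -0.043478$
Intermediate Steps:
$H{\left(x \right)} = -6 - x$ ($H{\left(x \right)} = \left(0 - 6\right) - x = -6 - x$)
$y{\left(j \right)} = \frac{-6 - 2 j \left(5 + j\right)}{j}$ ($y{\left(j \right)} = \frac{-6 - \left(j + j\right) \left(j + 5\right)}{j} = \frac{-6 - 2 j \left(5 + j\right)}{j}$)
$\frac{1}{y{\left(Q{\left(6 \right)} \right)}} = \frac{1}{-10 - \frac{6}{6} - 12} = \frac{1}{-10 - 1 - 12} = \frac{1}{-23} = - \frac{1}{23}$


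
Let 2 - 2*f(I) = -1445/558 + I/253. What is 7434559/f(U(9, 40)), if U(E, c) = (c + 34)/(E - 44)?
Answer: 73469650258620/22718947 ≈ 3.2338e+6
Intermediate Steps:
U(E, c) = (34 + c)/(-44 + E)
f(I) = 2561/1116 - I/506 (f(I) = 1 - (-1445/558 + I/253)/2 = 1 + (1445/1116 - I/506) = 2561/1116 - I/506)
7434559/f(U(9, 40)) = 7434559/(2561/1116 - (34 + 40)/(506*(-44 + 9))) = 7434559/(2561/1116 - 74/(506*(-35))) = 7434559/(2561/1116 - (-1)*74/17710) = 7434559/(2561/1116 - 1/506*(-74/35)) = 7434559/(2561/1116 + 37/8855) = 7434559/(22718947/9882180) = 7434559*(9882180/22718947) = 73469650258620/22718947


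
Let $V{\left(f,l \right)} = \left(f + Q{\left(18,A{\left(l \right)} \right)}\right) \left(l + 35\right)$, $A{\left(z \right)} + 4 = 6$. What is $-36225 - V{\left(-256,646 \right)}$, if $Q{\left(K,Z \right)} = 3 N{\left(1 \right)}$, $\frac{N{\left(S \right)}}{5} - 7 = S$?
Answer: $56391$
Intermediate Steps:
$A{\left(z \right)} = 2$ ($A{\left(z \right)} = -4 + 6 = 2$)
$N{\left(S \right)} = 35 + 5 S$
$Q{\left(K,Z \right)} = 120$ ($Q{\left(K,Z \right)} = 3 \left(35 + 5 \cdot 1\right) = 3 \left(35 + 5\right) = 3 \cdot 40 = 120$)
$V{\left(f,l \right)} = \left(35 + l\right) \left(120 + f\right)$ ($V{\left(f,l \right)} = \left(f + 120\right) \left(l + 35\right) = \left(120 + f\right) \left(35 + l\right) = \left(35 + l\right) \left(120 + f\right)$)
$-36225 - V{\left(-256,646 \right)} = -36225 - \left(4200 + 35 \left(-256\right) + 120 \cdot 646 - 165376\right) = -36225 - \left(4200 - 8960 + 77520 - 165376\right) = -36225 - -92616 = -36225 + 92616 = 56391$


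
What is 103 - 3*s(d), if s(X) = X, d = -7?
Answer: 124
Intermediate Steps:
103 - 3*s(d) = 103 - 3*(-7) = 103 + 21 = 124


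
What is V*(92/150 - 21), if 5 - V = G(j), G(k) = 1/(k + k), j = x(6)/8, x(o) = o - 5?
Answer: -1529/75 ≈ -20.387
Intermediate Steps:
x(o) = -5 + o
j = 1/8 (j = (-5 + 6)/8 = 1*(1/8) = 1/8 ≈ 0.12500)
G(k) = 1/(2*k)
V = 1 (V = 5 - 1/(2*1/8) = 5 - 8/2 = 5 - 1*4 = 5 - 4 = 1)
V*(92/150 - 21) = 1*(92/150 - 21) = 1*(92*(1/150) - 21) = 1*(46/75 - 21) = 1*(-1529/75) = -1529/75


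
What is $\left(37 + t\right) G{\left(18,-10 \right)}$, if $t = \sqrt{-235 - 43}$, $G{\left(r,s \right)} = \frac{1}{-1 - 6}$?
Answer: $- \frac{37}{7} - \frac{i \sqrt{278}}{7} \approx -5.2857 - 2.3819 i$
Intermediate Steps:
$G{\left(r,s \right)} = - \frac{1}{7}$ ($G{\left(r,s \right)} = \frac{1}{-7} = - \frac{1}{7}$)
$t = i \sqrt{278}$ ($t = \sqrt{-278} = i \sqrt{278} \approx 16.673 i$)
$\left(37 + t\right) G{\left(18,-10 \right)} = \left(37 + i \sqrt{278}\right) \left(- \frac{1}{7}\right) = - \frac{37}{7} - \frac{i \sqrt{278}}{7}$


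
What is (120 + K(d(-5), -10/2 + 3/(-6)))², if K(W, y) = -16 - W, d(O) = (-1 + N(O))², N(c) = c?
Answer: 4624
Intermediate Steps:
d(O) = (-1 + O)²
(120 + K(d(-5), -10/2 + 3/(-6)))² = (120 + (-16 - (-1 - 5)²))² = (120 + (-16 - 1*(-6)²))² = (120 + (-16 - 1*36))² = (120 + (-16 - 36))² = (120 - 52)² = 68² = 4624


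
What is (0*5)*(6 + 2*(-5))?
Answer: 0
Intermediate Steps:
(0*5)*(6 + 2*(-5)) = 0*(6 - 10) = 0*(-4) = 0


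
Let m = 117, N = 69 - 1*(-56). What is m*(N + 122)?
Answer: 28899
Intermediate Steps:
N = 125 (N = 69 + 56 = 125)
m*(N + 122) = 117*(125 + 122) = 117*247 = 28899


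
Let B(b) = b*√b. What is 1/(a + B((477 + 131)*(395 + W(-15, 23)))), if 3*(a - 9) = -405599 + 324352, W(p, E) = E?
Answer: 60915/36933637461418364 + 21729312*√11/9233409365354591 ≈ 7.8068e-9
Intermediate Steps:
B(b) = b^(3/2)
a = -81220/3 (a = 9 + (-405599 + 324352)/3 = 9 + (⅓)*(-81247) = 9 - 81247/3 = -81220/3 ≈ -27073.)
1/(a + B((477 + 131)*(395 + W(-15, 23)))) = 1/(-81220/3 + ((477 + 131)*(395 + 23))^(3/2)) = 1/(-81220/3 + (608*418)^(3/2)) = 1/(-81220/3 + 254144^(3/2)) = 1/(-81220/3 + 38629888*√11)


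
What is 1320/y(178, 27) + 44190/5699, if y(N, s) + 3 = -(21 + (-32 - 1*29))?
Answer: 9157710/210863 ≈ 43.430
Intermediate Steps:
y(N, s) = 37 (y(N, s) = -3 - (21 + (-32 - 1*29)) = -3 - (21 + (-32 - 29)) = -3 - (21 - 61) = -3 - 1*(-40) = -3 + 40 = 37)
1320/y(178, 27) + 44190/5699 = 1320/37 + 44190/5699 = 9157710/210863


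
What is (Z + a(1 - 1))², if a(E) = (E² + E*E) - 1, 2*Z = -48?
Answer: 625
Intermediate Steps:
Z = -24 (Z = (½)*(-48) = -24)
a(E) = -1 + 2*E² (a(E) = (E² + E²) - 1 = 2*E² - 1 = -1 + 2*E²)
(Z + a(1 - 1))² = (-24 + (-1 + 2*(1 - 1)²))² = (-24 + (-1 + 2*0²))² = (-24 + (-1 + 2*0))² = (-24 + (-1 + 0))² = (-24 - 1)² = (-25)² = 625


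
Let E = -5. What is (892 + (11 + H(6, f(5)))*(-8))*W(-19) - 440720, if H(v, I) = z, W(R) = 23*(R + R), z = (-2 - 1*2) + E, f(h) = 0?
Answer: -1206344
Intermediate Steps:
z = -9 (z = (-2 - 1*2) - 5 = (-2 - 2) - 5 = -4 - 5 = -9)
W(R) = 46*R (W(R) = 23*(2*R) = 46*R)
H(v, I) = -9
(892 + (11 + H(6, f(5)))*(-8))*W(-19) - 440720 = (892 + (11 - 9)*(-8))*(46*(-19)) - 440720 = (892 + 2*(-8))*(-874) - 440720 = (892 - 16)*(-874) - 440720 = 876*(-874) - 440720 = -765624 - 440720 = -1206344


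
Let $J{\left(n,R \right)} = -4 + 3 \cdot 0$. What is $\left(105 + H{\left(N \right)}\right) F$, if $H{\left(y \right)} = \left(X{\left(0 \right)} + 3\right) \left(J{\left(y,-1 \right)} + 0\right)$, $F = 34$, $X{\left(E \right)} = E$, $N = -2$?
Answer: $3162$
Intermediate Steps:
$J{\left(n,R \right)} = -4$ ($J{\left(n,R \right)} = -4 + 0 = -4$)
$H{\left(y \right)} = -12$ ($H{\left(y \right)} = \left(0 + 3\right) \left(-4 + 0\right) = 3 \left(-4\right) = -12$)
$\left(105 + H{\left(N \right)}\right) F = \left(105 - 12\right) 34 = 93 \cdot 34 = 3162$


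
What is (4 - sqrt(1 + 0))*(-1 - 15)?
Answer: -48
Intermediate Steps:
(4 - sqrt(1 + 0))*(-1 - 15) = (4 - sqrt(1))*(-16) = (4 - 1*1)*(-16) = (4 - 1)*(-16) = 3*(-16) = -48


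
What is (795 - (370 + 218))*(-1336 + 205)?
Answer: -234117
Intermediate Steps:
(795 - (370 + 218))*(-1336 + 205) = (795 - 1*588)*(-1131) = (795 - 588)*(-1131) = 207*(-1131) = -234117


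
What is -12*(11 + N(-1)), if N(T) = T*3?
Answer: -96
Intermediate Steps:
N(T) = 3*T
-12*(11 + N(-1)) = -12*(11 + 3*(-1)) = -12*(11 - 3) = -12*8 = -96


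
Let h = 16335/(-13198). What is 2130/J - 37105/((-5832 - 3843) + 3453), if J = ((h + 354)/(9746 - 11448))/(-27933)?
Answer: 2771874898804416655/9656040018 ≈ 2.8706e+8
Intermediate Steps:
h = -16335/13198 (h = 16335*(-1/13198) = -16335/13198 ≈ -1.2377)
J = 1551919/209152955756 (J = ((-16335/13198 + 354)/(9746 - 11448))/(-27933) = ((4655757/13198)/(-1702))*(-1/27933) = ((4655757/13198)*(-1/1702))*(-1/27933) = -4655757/22462996*(-1/27933) = 1551919/209152955756 ≈ 7.4200e-6)
2130/J - 37105/((-5832 - 3843) + 3453) = 2130/(1551919/209152955756) - 37105/((-5832 - 3843) + 3453) = 2130*(209152955756/1551919) - 37105/(-9675 + 3453) = 445495795760280/1551919 - 37105/(-6222) = 445495795760280/1551919 - 37105*(-1/6222) = 445495795760280/1551919 + 37105/6222 = 2771874898804416655/9656040018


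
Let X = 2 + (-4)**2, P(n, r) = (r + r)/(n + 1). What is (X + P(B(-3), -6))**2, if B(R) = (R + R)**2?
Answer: 427716/1369 ≈ 312.43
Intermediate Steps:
B(R) = 4*R**2 (B(R) = (2*R)**2 = 4*R**2)
P(n, r) = 2*r/(1 + n) (P(n, r) = (2*r)/(1 + n) = 2*r/(1 + n))
X = 18 (X = 2 + 16 = 18)
(X + P(B(-3), -6))**2 = (18 + 2*(-6)/(1 + 4*(-3)**2))**2 = (18 + 2*(-6)/(1 + 4*9))**2 = (18 + 2*(-6)/(1 + 36))**2 = (18 + 2*(-6)/37)**2 = (18 + 2*(-6)*(1/37))**2 = (18 - 12/37)**2 = (654/37)**2 = 427716/1369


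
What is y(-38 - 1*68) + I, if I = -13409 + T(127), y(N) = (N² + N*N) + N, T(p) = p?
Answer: 9084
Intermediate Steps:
y(N) = N + 2*N² (y(N) = (N² + N²) + N = 2*N² + N = N + 2*N²)
I = -13282 (I = -13409 + 127 = -13282)
y(-38 - 1*68) + I = (-38 - 1*68)*(1 + 2*(-38 - 1*68)) - 13282 = (-38 - 68)*(1 + 2*(-38 - 68)) - 13282 = -106*(1 + 2*(-106)) - 13282 = -106*(1 - 212) - 13282 = -106*(-211) - 13282 = 22366 - 13282 = 9084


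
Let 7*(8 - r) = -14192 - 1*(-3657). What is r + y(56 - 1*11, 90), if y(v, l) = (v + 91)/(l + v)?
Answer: 204391/135 ≈ 1514.0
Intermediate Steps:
r = 1513 (r = 8 - (-14192 - 1*(-3657))/7 = 8 - (-14192 + 3657)/7 = 8 - 1/7*(-10535) = 8 + 1505 = 1513)
y(v, l) = (91 + v)/(l + v)
r + y(56 - 1*11, 90) = 1513 + (91 + (56 - 1*11))/(90 + (56 - 1*11)) = 1513 + (91 + (56 - 11))/(90 + (56 - 11)) = 1513 + (91 + 45)/(90 + 45) = 1513 + 136/135 = 204391/135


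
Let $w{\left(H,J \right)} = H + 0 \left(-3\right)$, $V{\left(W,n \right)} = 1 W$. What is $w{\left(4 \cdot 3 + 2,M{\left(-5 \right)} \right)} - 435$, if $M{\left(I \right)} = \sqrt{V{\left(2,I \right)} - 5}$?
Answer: $-421$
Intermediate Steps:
$V{\left(W,n \right)} = W$
$M{\left(I \right)} = i \sqrt{3}$ ($M{\left(I \right)} = \sqrt{2 - 5} = \sqrt{-3} = i \sqrt{3}$)
$w{\left(H,J \right)} = H$ ($w{\left(H,J \right)} = H + 0 = H$)
$w{\left(4 \cdot 3 + 2,M{\left(-5 \right)} \right)} - 435 = \left(4 \cdot 3 + 2\right) - 435 = \left(12 + 2\right) - 435 = 14 - 435 = -421$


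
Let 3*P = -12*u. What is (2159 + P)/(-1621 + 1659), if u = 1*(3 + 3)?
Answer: 2135/38 ≈ 56.184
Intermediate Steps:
u = 6 (u = 1*6 = 6)
P = -24 (P = (-12*6)/3 = (⅓)*(-72) = -24)
(2159 + P)/(-1621 + 1659) = (2159 - 24)/(-1621 + 1659) = 2135/38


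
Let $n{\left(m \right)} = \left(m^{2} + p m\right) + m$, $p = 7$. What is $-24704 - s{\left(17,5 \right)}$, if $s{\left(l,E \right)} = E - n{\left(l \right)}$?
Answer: $-24284$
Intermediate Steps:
$n{\left(m \right)} = m^{2} + 8 m$ ($n{\left(m \right)} = \left(m^{2} + 7 m\right) + m = m^{2} + 8 m$)
$s{\left(l,E \right)} = E - l \left(8 + l\right)$
$-24704 - s{\left(17,5 \right)} = -24704 - \left(5 - 17 \left(8 + 17\right)\right) = -24704 - \left(5 - 17 \cdot 25\right) = -24704 - \left(5 - 425\right) = -24704 - -420 = -24704 + 420 = -24284$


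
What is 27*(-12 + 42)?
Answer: 810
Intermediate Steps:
27*(-12 + 42) = 27*30 = 810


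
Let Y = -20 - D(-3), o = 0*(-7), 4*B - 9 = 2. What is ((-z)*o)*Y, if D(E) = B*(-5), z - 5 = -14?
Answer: 0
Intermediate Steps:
z = -9 (z = 5 - 14 = -9)
B = 11/4 (B = 9/4 + (¼)*2 = 9/4 + ½ = 11/4 ≈ 2.7500)
o = 0
D(E) = -55/4 (D(E) = (11/4)*(-5) = -55/4)
Y = -25/4 (Y = -20 - 1*(-55/4) = -20 + 55/4 = -25/4 ≈ -6.2500)
((-z)*o)*Y = (-1*(-9)*0)*(-25/4) = (9*0)*(-25/4) = 0*(-25/4) = 0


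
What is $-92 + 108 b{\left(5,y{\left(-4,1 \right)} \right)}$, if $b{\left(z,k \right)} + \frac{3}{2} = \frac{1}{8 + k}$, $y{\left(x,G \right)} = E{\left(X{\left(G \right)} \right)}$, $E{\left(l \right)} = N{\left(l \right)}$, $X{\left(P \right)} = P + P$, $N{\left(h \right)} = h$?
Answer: $- \frac{1216}{5} \approx -243.2$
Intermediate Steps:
$X{\left(P \right)} = 2 P$
$E{\left(l \right)} = l$
$y{\left(x,G \right)} = 2 G$
$b{\left(z,k \right)} = - \frac{3}{2} + \frac{1}{8 + k}$
$-92 + 108 b{\left(5,y{\left(-4,1 \right)} \right)} = -92 + 108 \frac{-22 - 3 \cdot 2 \cdot 1}{2 \left(8 + 2 \cdot 1\right)} = -92 + 108 \frac{-22 - 6}{2 \left(8 + 2\right)} = -92 + 108 \frac{-22 - 6}{2 \cdot 10} = -92 + 108 \cdot \frac{1}{2} \cdot \frac{1}{10} \left(-28\right) = -92 + 108 \left(- \frac{7}{5}\right) = -92 - \frac{756}{5} = - \frac{1216}{5}$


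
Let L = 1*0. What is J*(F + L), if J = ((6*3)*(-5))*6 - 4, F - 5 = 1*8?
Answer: -7072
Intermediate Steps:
F = 13 (F = 5 + 1*8 = 5 + 8 = 13)
L = 0
J = -544 (J = (18*(-5))*6 - 4 = -90*6 - 4 = -540 - 4 = -544)
J*(F + L) = -544*(13 + 0) = -544*13 = -7072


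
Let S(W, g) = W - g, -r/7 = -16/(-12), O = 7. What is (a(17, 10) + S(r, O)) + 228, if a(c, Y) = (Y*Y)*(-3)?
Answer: -265/3 ≈ -88.333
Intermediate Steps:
a(c, Y) = -3*Y² (a(c, Y) = Y²*(-3) = -3*Y²)
r = -28/3 (r = -(-112)/(-12) = -(-112)*(-1)/12 = -7*4/3 = -28/3 ≈ -9.3333)
(a(17, 10) + S(r, O)) + 228 = (-3*10² + (-28/3 - 1*7)) + 228 = (-3*100 + (-28/3 - 7)) + 228 = (-300 - 49/3) + 228 = -949/3 + 228 = -265/3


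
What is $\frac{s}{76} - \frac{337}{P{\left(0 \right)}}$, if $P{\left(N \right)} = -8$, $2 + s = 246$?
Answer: $\frac{6891}{152} \approx 45.336$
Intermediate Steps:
$s = 244$ ($s = -2 + 246 = 244$)
$\frac{s}{76} - \frac{337}{P{\left(0 \right)}} = \frac{244}{76} - \frac{337}{-8} = 244 \cdot \frac{1}{76} - - \frac{337}{8} = \frac{61}{19} + \frac{337}{8} = \frac{6891}{152}$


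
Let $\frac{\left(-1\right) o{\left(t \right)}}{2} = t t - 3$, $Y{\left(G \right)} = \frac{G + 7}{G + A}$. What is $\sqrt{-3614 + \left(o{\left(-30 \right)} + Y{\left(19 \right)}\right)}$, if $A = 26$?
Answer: $\frac{7 i \sqrt{24830}}{15} \approx 73.535 i$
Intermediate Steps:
$Y{\left(G \right)} = \frac{7 + G}{26 + G}$ ($Y{\left(G \right)} = \frac{G + 7}{G + 26} = \frac{7 + G}{26 + G}$)
$o{\left(t \right)} = 6 - 2 t^{2}$ ($o{\left(t \right)} = - 2 \left(t t - 3\right) = - 2 \left(t^{2} - 3\right) = - 2 \left(-3 + t^{2}\right) = 6 - 2 t^{2}$)
$\sqrt{-3614 + \left(o{\left(-30 \right)} + Y{\left(19 \right)}\right)} = \sqrt{-3614 + \left(\left(6 - 2 \left(-30\right)^{2}\right) + \frac{7 + 19}{26 + 19}\right)} = \sqrt{-3614 + \left(\left(6 - 1800\right) + \frac{1}{45} \cdot 26\right)} = \sqrt{-3614 + \left(-1794 + \frac{26}{45}\right)} = \sqrt{-3614 - \frac{80704}{45}} = \sqrt{- \frac{243334}{45}} = \frac{7 i \sqrt{24830}}{15}$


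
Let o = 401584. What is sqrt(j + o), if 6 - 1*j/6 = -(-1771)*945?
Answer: 5*I*sqrt(385598) ≈ 3104.8*I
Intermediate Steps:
j = -10041534 (j = 36 - (-10626)*(-1*945) = 36 - (-10626)*(-945) = 36 - 6*1673595 = 36 - 10041570 = -10041534)
sqrt(j + o) = sqrt(-10041534 + 401584) = sqrt(-9639950) = 5*I*sqrt(385598)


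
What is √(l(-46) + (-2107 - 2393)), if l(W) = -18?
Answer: 3*I*√502 ≈ 67.216*I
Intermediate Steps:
√(l(-46) + (-2107 - 2393)) = √(-18 + (-2107 - 2393)) = √(-18 - 4500) = √(-4518) = 3*I*√502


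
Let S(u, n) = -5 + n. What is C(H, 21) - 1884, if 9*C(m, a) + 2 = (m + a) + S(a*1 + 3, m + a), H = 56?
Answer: -5603/3 ≈ -1867.7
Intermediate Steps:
C(m, a) = -7/9 + 2*a/9 + 2*m/9 (C(m, a) = -2/9 + ((m + a) + (-5 + (m + a)))/9 = -2/9 + ((a + m) + (-5 + (a + m)))/9 = -2/9 + ((a + m) + (-5 + a + m))/9 = -2/9 + (-5 + 2*a + 2*m)/9 = -2/9 + (-5/9 + 2*a/9 + 2*m/9) = -7/9 + 2*a/9 + 2*m/9)
C(H, 21) - 1884 = (-7/9 + (2/9)*21 + (2/9)*56) - 1884 = (-7/9 + 14/3 + 112/9) - 1884 = 49/3 - 1884 = -5603/3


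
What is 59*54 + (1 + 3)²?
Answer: 3202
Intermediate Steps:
59*54 + (1 + 3)² = 3186 + 4² = 3186 + 16 = 3202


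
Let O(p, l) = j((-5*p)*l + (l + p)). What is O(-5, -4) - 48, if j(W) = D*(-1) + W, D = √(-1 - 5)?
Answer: -157 - I*√6 ≈ -157.0 - 2.4495*I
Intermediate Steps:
D = I*√6 (D = √(-6) = I*√6 ≈ 2.4495*I)
j(W) = W - I*√6 (j(W) = (I*√6)*(-1) + W = -I*√6 + W = W - I*√6)
O(p, l) = l + p - I*√6 - 5*l*p (O(p, l) = ((-5*p)*l + (l + p)) - I*√6 = (-5*l*p + (l + p)) - I*√6 = (l + p - 5*l*p) - I*√6 = l + p - I*√6 - 5*l*p)
O(-5, -4) - 48 = (-4 - 5 - I*√6 - 5*(-4)*(-5)) - 48 = (-4 - 5 - I*√6 - 100) - 48*1 = (-109 - I*√6) - 48 = -157 - I*√6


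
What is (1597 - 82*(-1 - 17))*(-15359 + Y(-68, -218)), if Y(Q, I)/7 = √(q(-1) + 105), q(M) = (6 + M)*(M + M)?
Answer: -47198207 + 21511*√95 ≈ -4.6989e+7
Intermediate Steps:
q(M) = 2*M*(6 + M) (q(M) = (6 + M)*(2*M) = 2*M*(6 + M))
Y(Q, I) = 7*√95 (Y(Q, I) = 7*√(2*(-1)*(6 - 1) + 105) = 7*√(2*(-1)*5 + 105) = 7*√(-10 + 105) = 7*√95)
(1597 - 82*(-1 - 17))*(-15359 + Y(-68, -218)) = (1597 - 82*(-1 - 17))*(-15359 + 7*√95) = (1597 - 82*(-18))*(-15359 + 7*√95) = (1597 + 1476)*(-15359 + 7*√95) = 3073*(-15359 + 7*√95) = -47198207 + 21511*√95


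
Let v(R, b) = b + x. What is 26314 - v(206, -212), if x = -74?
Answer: 26600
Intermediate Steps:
v(R, b) = -74 + b (v(R, b) = b - 74 = -74 + b)
26314 - v(206, -212) = 26314 - (-74 - 212) = 26314 - 1*(-286) = 26314 + 286 = 26600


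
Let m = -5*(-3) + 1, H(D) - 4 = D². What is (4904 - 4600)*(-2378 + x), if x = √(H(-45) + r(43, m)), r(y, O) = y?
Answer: -722912 + 608*√518 ≈ -7.0907e+5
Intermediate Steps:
H(D) = 4 + D²
m = 16 (m = 15 + 1 = 16)
x = 2*√518 (x = √((4 + (-45)²) + 43) = √((4 + 2025) + 43) = √(2029 + 43) = √2072 = 2*√518 ≈ 45.519)
(4904 - 4600)*(-2378 + x) = (4904 - 4600)*(-2378 + 2*√518) = 304*(-2378 + 2*√518) = -722912 + 608*√518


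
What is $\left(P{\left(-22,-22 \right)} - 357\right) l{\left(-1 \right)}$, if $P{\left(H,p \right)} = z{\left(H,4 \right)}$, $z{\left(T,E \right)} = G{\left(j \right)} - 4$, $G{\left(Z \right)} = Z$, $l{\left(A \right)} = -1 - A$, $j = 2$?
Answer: $0$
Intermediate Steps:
$z{\left(T,E \right)} = -2$ ($z{\left(T,E \right)} = 2 - 4 = -2$)
$P{\left(H,p \right)} = -2$
$\left(P{\left(-22,-22 \right)} - 357\right) l{\left(-1 \right)} = \left(-2 - 357\right) \left(-1 - -1\right) = - 359 \left(-1 + 1\right) = \left(-359\right) 0 = 0$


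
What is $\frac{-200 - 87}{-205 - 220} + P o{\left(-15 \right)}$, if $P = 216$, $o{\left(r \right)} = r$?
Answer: $- \frac{1376713}{425} \approx -3239.3$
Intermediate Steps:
$\frac{-200 - 87}{-205 - 220} + P o{\left(-15 \right)} = \frac{-200 - 87}{-205 - 220} + 216 \left(-15\right) = - \frac{287}{-425} - 3240 = \left(-287\right) \left(- \frac{1}{425}\right) - 3240 = \frac{287}{425} - 3240 = - \frac{1376713}{425}$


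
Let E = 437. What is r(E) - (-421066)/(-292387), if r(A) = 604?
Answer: 176180682/292387 ≈ 602.56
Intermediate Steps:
r(E) - (-421066)/(-292387) = 604 - (-421066)/(-292387) = 604 - (-421066)*(-1)/292387 = 604 - 1*421066/292387 = 604 - 421066/292387 = 176180682/292387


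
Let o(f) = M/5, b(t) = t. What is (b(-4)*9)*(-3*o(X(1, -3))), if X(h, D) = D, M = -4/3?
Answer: -144/5 ≈ -28.800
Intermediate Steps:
M = -4/3 (M = -4*⅓ = -4/3 ≈ -1.3333)
o(f) = -4/15 (o(f) = -4/3/5 = -4/3*⅕ = -4/15)
(b(-4)*9)*(-3*o(X(1, -3))) = (-4*9)*(-3*(-4/15)) = -36*⅘ = -144/5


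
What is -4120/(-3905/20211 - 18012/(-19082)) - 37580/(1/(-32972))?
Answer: 179372846877547240/144762661 ≈ 1.2391e+9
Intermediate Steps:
-4120/(-3905/20211 - 18012/(-19082)) - 37580/(1/(-32972)) = -4120/(-3905*1/20211 - 18012*(-1/19082)) - 37580/(-1/32972) = -4120/(-3905/20211 + 9006/9541) - 37580*(-32972) = -4120/144762661/192833151 + 1239087760 = -4120*192833151/144762661 + 1239087760 = -794472582120/144762661 + 1239087760 = 179372846877547240/144762661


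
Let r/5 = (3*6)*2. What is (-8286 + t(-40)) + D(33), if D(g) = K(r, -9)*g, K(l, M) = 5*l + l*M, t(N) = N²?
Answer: -30446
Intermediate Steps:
r = 180 (r = 5*((3*6)*2) = 5*(18*2) = 5*36 = 180)
K(l, M) = 5*l + M*l
D(g) = -720*g (D(g) = (180*(5 - 9))*g = (180*(-4))*g = -720*g)
(-8286 + t(-40)) + D(33) = (-8286 + (-40)²) - 720*33 = (-8286 + 1600) - 23760 = -6686 - 23760 = -30446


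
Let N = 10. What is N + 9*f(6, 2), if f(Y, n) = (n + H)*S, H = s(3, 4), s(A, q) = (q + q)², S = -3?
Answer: -1772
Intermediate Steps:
s(A, q) = 4*q² (s(A, q) = (2*q)² = 4*q²)
H = 64 (H = 4*4² = 4*16 = 64)
f(Y, n) = -192 - 3*n (f(Y, n) = (n + 64)*(-3) = (64 + n)*(-3) = -192 - 3*n)
N + 9*f(6, 2) = 10 + 9*(-192 - 3*2) = 10 + 9*(-192 - 6) = 10 + 9*(-198) = 10 - 1782 = -1772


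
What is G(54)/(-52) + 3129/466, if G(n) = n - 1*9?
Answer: 70869/12116 ≈ 5.8492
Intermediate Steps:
G(n) = -9 + n (G(n) = n - 9 = -9 + n)
G(54)/(-52) + 3129/466 = (-9 + 54)/(-52) + 3129/466 = 45*(-1/52) + 3129*(1/466) = -45/52 + 3129/466 = 70869/12116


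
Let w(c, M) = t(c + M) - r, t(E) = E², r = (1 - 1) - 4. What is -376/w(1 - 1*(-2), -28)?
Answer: -376/629 ≈ -0.59777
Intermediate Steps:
r = -4 (r = 0 - 4 = -4)
w(c, M) = 4 + (M + c)² (w(c, M) = (c + M)² - 1*(-4) = (M + c)² + 4 = 4 + (M + c)²)
-376/w(1 - 1*(-2), -28) = -376/(4 + (-28 + (1 - 1*(-2)))²) = -376/(4 + (-28 + (1 + 2))²) = -376/(4 + (-28 + 3)²) = -376/(4 + (-25)²) = -376/(4 + 625) = -376/629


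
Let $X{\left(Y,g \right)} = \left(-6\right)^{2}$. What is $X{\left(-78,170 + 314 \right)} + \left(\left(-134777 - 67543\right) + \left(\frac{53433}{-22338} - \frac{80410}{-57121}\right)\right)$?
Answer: $- \frac{28678816501205}{141774322} \approx -2.0229 \cdot 10^{5}$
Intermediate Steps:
$X{\left(Y,g \right)} = 36$
$X{\left(-78,170 + 314 \right)} + \left(\left(-134777 - 67543\right) + \left(\frac{53433}{-22338} - \frac{80410}{-57121}\right)\right) = 36 + \left(\left(-134777 - 67543\right) + \left(\frac{53433}{-22338} - \frac{80410}{-57121}\right)\right) = 36 + \left(-202320 + \left(53433 \left(- \frac{1}{22338}\right) - - \frac{80410}{57121}\right)\right) = 36 + \left(-202320 + \left(- \frac{5937}{2482} + \frac{80410}{57121}\right)\right) = 36 - \frac{28683920376797}{141774322} = - \frac{28678816501205}{141774322}$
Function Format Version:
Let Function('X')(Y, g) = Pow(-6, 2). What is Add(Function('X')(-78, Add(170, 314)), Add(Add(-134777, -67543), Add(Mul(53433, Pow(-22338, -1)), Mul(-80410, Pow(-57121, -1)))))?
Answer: Rational(-28678816501205, 141774322) ≈ -2.0229e+5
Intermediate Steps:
Function('X')(Y, g) = 36
Add(Function('X')(-78, Add(170, 314)), Add(Add(-134777, -67543), Add(Mul(53433, Pow(-22338, -1)), Mul(-80410, Pow(-57121, -1))))) = Add(36, Add(Add(-134777, -67543), Add(Mul(53433, Pow(-22338, -1)), Mul(-80410, Pow(-57121, -1))))) = Add(36, Add(-202320, Add(Mul(53433, Rational(-1, 22338)), Mul(-80410, Rational(-1, 57121))))) = Add(36, Add(-202320, Add(Rational(-5937, 2482), Rational(80410, 57121)))) = Add(36, Add(-202320, Rational(-139549757, 141774322))) = Add(36, Rational(-28683920376797, 141774322)) = Rational(-28678816501205, 141774322)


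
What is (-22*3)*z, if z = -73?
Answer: 4818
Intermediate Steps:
(-22*3)*z = -22*3*(-73) = -66*(-73) = 4818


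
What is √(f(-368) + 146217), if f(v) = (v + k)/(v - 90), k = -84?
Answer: √7667817451/229 ≈ 382.38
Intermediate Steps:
f(v) = (-84 + v)/(-90 + v) (f(v) = (v - 84)/(v - 90) = (-84 + v)/(-90 + v))
√(f(-368) + 146217) = √((-84 - 368)/(-90 - 368) + 146217) = √(-452/(-458) + 146217) = √(-1/458*(-452) + 146217) = √(226/229 + 146217) = √(33483919/229) = √7667817451/229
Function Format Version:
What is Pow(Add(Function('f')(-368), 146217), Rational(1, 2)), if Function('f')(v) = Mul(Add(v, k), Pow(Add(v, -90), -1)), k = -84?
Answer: Mul(Rational(1, 229), Pow(7667817451, Rational(1, 2))) ≈ 382.38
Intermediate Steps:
Function('f')(v) = Mul(Pow(Add(-90, v), -1), Add(-84, v)) (Function('f')(v) = Mul(Add(v, -84), Pow(Add(v, -90), -1)) = Mul(Add(-84, v), Pow(Add(-90, v), -1)) = Mul(Pow(Add(-90, v), -1), Add(-84, v)))
Pow(Add(Function('f')(-368), 146217), Rational(1, 2)) = Pow(Add(Mul(Pow(Add(-90, -368), -1), Add(-84, -368)), 146217), Rational(1, 2)) = Pow(Add(Mul(Pow(-458, -1), -452), 146217), Rational(1, 2)) = Pow(Add(Mul(Rational(-1, 458), -452), 146217), Rational(1, 2)) = Pow(Add(Rational(226, 229), 146217), Rational(1, 2)) = Pow(Rational(33483919, 229), Rational(1, 2)) = Mul(Rational(1, 229), Pow(7667817451, Rational(1, 2)))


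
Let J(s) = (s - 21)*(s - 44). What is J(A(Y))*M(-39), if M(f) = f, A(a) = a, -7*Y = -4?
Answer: -1695408/49 ≈ -34600.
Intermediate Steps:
Y = 4/7 (Y = -1/7*(-4) = 4/7 ≈ 0.57143)
J(s) = (-44 + s)*(-21 + s) (J(s) = (-21 + s)*(-44 + s) = (-44 + s)*(-21 + s))
J(A(Y))*M(-39) = (924 + (4/7)**2 - 65*4/7)*(-39) = (924 + 16/49 - 260/7)*(-39) = (43472/49)*(-39) = -1695408/49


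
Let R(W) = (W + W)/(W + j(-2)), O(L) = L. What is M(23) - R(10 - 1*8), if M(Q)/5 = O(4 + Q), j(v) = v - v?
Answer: 133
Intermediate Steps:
j(v) = 0
R(W) = 2 (R(W) = (W + W)/(W + 0) = (2*W)/W = 2)
M(Q) = 20 + 5*Q (M(Q) = 5*(4 + Q) = 20 + 5*Q)
M(23) - R(10 - 1*8) = (20 + 5*23) - 1*2 = (20 + 115) - 2 = 135 - 2 = 133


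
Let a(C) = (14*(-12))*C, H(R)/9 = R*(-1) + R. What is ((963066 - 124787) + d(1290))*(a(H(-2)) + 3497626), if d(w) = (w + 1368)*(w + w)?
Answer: 26917446388294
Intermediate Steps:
H(R) = 0 (H(R) = 9*(R*(-1) + R) = 9*(-R + R) = 9*0 = 0)
d(w) = 2*w*(1368 + w) (d(w) = (1368 + w)*(2*w) = 2*w*(1368 + w))
a(C) = -168*C
((963066 - 124787) + d(1290))*(a(H(-2)) + 3497626) = ((963066 - 124787) + 2*1290*(1368 + 1290))*(-168*0 + 3497626) = (838279 + 2*1290*2658)*(0 + 3497626) = (838279 + 6857640)*3497626 = 7695919*3497626 = 26917446388294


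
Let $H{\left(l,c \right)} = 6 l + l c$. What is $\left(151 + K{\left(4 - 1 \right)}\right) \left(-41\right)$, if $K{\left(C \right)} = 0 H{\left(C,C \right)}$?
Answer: $-6191$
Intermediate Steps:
$H{\left(l,c \right)} = 6 l + c l$
$K{\left(C \right)} = 0$ ($K{\left(C \right)} = 0 C \left(6 + C\right) = 0$)
$\left(151 + K{\left(4 - 1 \right)}\right) \left(-41\right) = \left(151 + 0\right) \left(-41\right) = 151 \left(-41\right) = -6191$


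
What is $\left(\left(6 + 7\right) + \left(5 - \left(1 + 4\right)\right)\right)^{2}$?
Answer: $169$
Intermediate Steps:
$\left(\left(6 + 7\right) + \left(5 - \left(1 + 4\right)\right)\right)^{2} = \left(13 + \left(5 - 5\right)\right)^{2} = \left(13 + 0\right)^{2} = 13^{2} = 169$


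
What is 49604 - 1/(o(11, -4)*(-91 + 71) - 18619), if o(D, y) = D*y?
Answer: 879925357/17739 ≈ 49604.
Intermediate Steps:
49604 - 1/(o(11, -4)*(-91 + 71) - 18619) = 49604 - 1/((11*(-4))*(-91 + 71) - 18619) = 49604 - 1/(-44*(-20) - 18619) = 49604 - 1/(880 - 18619) = 49604 - 1/(-17739) = 49604 - 1*(-1/17739) = 49604 + 1/17739 = 879925357/17739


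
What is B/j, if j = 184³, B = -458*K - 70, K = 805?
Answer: -46095/778688 ≈ -0.059196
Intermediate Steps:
B = -368760 (B = -458*805 - 70 = -368690 - 70 = -368760)
j = 6229504
B/j = -368760/6229504 = -368760*1/6229504 = -46095/778688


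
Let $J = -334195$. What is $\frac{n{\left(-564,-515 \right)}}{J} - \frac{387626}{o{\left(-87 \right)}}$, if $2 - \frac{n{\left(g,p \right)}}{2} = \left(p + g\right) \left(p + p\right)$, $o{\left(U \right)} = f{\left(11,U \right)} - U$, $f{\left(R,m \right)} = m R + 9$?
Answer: $\frac{131456446766}{287741895} \approx 456.86$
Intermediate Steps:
$f{\left(R,m \right)} = 9 + R m$ ($f{\left(R,m \right)} = R m + 9 = 9 + R m$)
$o{\left(U \right)} = 9 + 10 U$ ($o{\left(U \right)} = \left(9 + 11 U\right) - U = 9 + 10 U$)
$n{\left(g,p \right)} = 4 - 4 p \left(g + p\right)$ ($n{\left(g,p \right)} = 4 - 2 \left(p + g\right) \left(p + p\right) = 4 - 2 \left(g + p\right) 2 p = 4 - 2 \cdot 2 p \left(g + p\right) = 4 - 4 p \left(g + p\right)$)
$\frac{n{\left(-564,-515 \right)}}{J} - \frac{387626}{o{\left(-87 \right)}} = \frac{4 - 4 \left(-515\right)^{2} - \left(-2256\right) \left(-515\right)}{-334195} - \frac{387626}{9 + 10 \left(-87\right)} = \left(4 - 1060900 - 1161840\right) \left(- \frac{1}{334195}\right) - \frac{387626}{9 - 870} = \left(4 - 1060900 - 1161840\right) \left(- \frac{1}{334195}\right) - \frac{387626}{-861} = \left(-2222736\right) \left(- \frac{1}{334195}\right) - - \frac{387626}{861} = \frac{2222736}{334195} + \frac{387626}{861} = \frac{131456446766}{287741895}$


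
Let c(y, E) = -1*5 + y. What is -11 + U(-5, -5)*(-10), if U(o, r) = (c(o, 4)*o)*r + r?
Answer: 2539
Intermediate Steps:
c(y, E) = -5 + y
U(o, r) = r + o*r*(-5 + o) (U(o, r) = ((-5 + o)*o)*r + r = (o*(-5 + o))*r + r = o*r*(-5 + o) + r = r + o*r*(-5 + o))
-11 + U(-5, -5)*(-10) = -11 - 5*(1 - 5*(-5 - 5))*(-10) = -11 - 5*(1 - 5*(-10))*(-10) = -11 - 5*(1 + 50)*(-10) = -11 - 5*51*(-10) = -11 - 255*(-10) = -11 + 2550 = 2539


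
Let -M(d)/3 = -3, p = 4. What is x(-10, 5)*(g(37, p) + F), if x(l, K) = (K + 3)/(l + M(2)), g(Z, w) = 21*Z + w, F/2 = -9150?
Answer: 140152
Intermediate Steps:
F = -18300 (F = 2*(-9150) = -18300)
M(d) = 9 (M(d) = -3*(-3) = 9)
g(Z, w) = w + 21*Z
x(l, K) = (3 + K)/(9 + l) (x(l, K) = (K + 3)/(l + 9) = (3 + K)/(9 + l))
x(-10, 5)*(g(37, p) + F) = ((3 + 5)/(9 - 10))*((4 + 21*37) - 18300) = (8/(-1))*((4 + 777) - 18300) = (-1*8)*(781 - 18300) = -8*(-17519) = 140152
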